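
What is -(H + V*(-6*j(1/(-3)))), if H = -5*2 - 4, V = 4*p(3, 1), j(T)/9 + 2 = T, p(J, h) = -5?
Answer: 2534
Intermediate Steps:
j(T) = -18 + 9*T
V = -20 (V = 4*(-5) = -20)
H = -14 (H = -10 - 4 = -14)
-(H + V*(-6*j(1/(-3)))) = -(-14 - (-120)*(-18 + 9/(-3))) = -(-14 - (-120)*(-18 + 9*(-⅓))) = -(-14 - (-120)*(-18 - 3)) = -(-14 - (-120)*(-21)) = -(-14 - 20*126) = -(-14 - 2520) = -1*(-2534) = 2534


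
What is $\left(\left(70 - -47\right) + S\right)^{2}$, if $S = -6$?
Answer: $12321$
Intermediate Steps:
$\left(\left(70 - -47\right) + S\right)^{2} = \left(\left(70 - -47\right) - 6\right)^{2} = \left(\left(70 + 47\right) - 6\right)^{2} = \left(117 - 6\right)^{2} = 111^{2} = 12321$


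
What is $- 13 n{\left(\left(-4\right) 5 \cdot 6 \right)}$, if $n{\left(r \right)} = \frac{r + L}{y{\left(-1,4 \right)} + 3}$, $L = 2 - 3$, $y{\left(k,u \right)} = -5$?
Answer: $- \frac{1573}{2} \approx -786.5$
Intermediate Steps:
$L = -1$
$n{\left(r \right)} = \frac{1}{2} - \frac{r}{2}$ ($n{\left(r \right)} = \frac{r - 1}{-5 + 3} = \frac{-1 + r}{-2} = \left(-1 + r\right) \left(- \frac{1}{2}\right) = \frac{1}{2} - \frac{r}{2}$)
$- 13 n{\left(\left(-4\right) 5 \cdot 6 \right)} = - 13 \left(\frac{1}{2} - \frac{\left(-4\right) 5 \cdot 6}{2}\right) = - 13 \left(\frac{1}{2} - \frac{\left(-20\right) 6}{2}\right) = - 13 \left(\frac{1}{2} - -60\right) = - 13 \left(\frac{1}{2} + 60\right) = \left(-13\right) \frac{121}{2} = - \frac{1573}{2}$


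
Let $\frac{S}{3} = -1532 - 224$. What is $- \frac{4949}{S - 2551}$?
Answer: $\frac{707}{1117} \approx 0.63295$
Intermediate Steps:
$S = -5268$ ($S = 3 \left(-1532 - 224\right) = 3 \left(-1756\right) = -5268$)
$- \frac{4949}{S - 2551} = - \frac{4949}{-5268 - 2551} = - \frac{4949}{-7819} = \left(-4949\right) \left(- \frac{1}{7819}\right) = \frac{707}{1117}$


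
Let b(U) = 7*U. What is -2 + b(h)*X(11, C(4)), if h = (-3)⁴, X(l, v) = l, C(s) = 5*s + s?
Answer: 6235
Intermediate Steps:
C(s) = 6*s
h = 81
-2 + b(h)*X(11, C(4)) = -2 + (7*81)*11 = -2 + 567*11 = -2 + 6237 = 6235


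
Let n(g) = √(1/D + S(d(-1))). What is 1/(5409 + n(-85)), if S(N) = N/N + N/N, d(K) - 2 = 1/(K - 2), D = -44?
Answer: 79332/429106759 - 2*√957/1287320277 ≈ 0.00018483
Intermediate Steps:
d(K) = 2 + 1/(-2 + K) (d(K) = 2 + 1/(K - 2) = 2 + 1/(-2 + K))
S(N) = 2 (S(N) = 1 + 1 = 2)
n(g) = √957/22 (n(g) = √(1/(-44) + 2) = √(-1/44 + 2) = √(87/44) = √957/22)
1/(5409 + n(-85)) = 1/(5409 + √957/22)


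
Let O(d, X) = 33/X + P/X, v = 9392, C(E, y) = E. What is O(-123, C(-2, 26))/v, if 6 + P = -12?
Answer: -15/18784 ≈ -0.00079855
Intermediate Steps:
P = -18 (P = -6 - 12 = -18)
O(d, X) = 15/X (O(d, X) = 33/X - 18/X = 15/X)
O(-123, C(-2, 26))/v = (15/(-2))/9392 = (15*(-1/2))*(1/9392) = -15/2*1/9392 = -15/18784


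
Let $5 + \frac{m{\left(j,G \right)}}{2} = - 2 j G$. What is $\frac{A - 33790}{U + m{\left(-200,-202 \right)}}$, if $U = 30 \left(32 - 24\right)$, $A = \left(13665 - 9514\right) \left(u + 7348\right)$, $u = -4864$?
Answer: $- \frac{5138647}{80685} \approx -63.688$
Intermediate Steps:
$m{\left(j,G \right)} = -10 - 4 G j$ ($m{\left(j,G \right)} = -10 + 2 - 2 j G = -10 + 2 \left(- 2 G j\right) = -10 - 4 G j$)
$A = 10311084$ ($A = \left(13665 - 9514\right) \left(-4864 + 7348\right) = 4151 \cdot 2484 = 10311084$)
$U = 240$ ($U = 30 \cdot 8 = 240$)
$\frac{A - 33790}{U + m{\left(-200,-202 \right)}} = \frac{10311084 - 33790}{240 - \left(10 - -161600\right)} = \frac{10277294}{240 - 161610} = \frac{10277294}{-161370} = 10277294 \left(- \frac{1}{161370}\right) = - \frac{5138647}{80685}$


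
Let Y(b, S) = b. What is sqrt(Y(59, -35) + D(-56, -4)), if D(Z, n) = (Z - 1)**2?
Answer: 2*sqrt(827) ≈ 57.515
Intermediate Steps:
D(Z, n) = (-1 + Z)**2
sqrt(Y(59, -35) + D(-56, -4)) = sqrt(59 + (-1 - 56)**2) = sqrt(59 + (-57)**2) = sqrt(59 + 3249) = sqrt(3308) = 2*sqrt(827)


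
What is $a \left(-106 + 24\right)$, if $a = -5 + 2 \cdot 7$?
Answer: $-738$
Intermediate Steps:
$a = 9$ ($a = -5 + 14 = 9$)
$a \left(-106 + 24\right) = 9 \left(-106 + 24\right) = 9 \left(-82\right) = -738$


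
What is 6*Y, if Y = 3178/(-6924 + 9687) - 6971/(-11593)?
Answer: 112206854/10677153 ≈ 10.509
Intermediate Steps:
Y = 56103427/32031459 (Y = 3178/2763 - 6971*(-1/11593) = 3178*(1/2763) + 6971/11593 = 3178/2763 + 6971/11593 = 56103427/32031459 ≈ 1.7515)
6*Y = 6*(56103427/32031459) = 112206854/10677153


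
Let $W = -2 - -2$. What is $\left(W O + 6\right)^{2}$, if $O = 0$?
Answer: $36$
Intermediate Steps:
$W = 0$ ($W = -2 + 2 = 0$)
$\left(W O + 6\right)^{2} = \left(0 \cdot 0 + 6\right)^{2} = \left(0 + 6\right)^{2} = 6^{2} = 36$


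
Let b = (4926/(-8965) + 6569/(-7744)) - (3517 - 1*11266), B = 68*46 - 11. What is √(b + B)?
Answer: √55884889138615/71720 ≈ 104.23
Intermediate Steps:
B = 3117 (B = 3128 - 11 = 3117)
b = 48897907001/6311360 (b = (4926*(-1/8965) + 6569*(-1/7744)) - (3517 - 11266) = (-4926/8965 - 6569/7744) - 1*(-7749) = -8821639/6311360 + 7749 = 48897907001/6311360 ≈ 7747.6)
√(b + B) = √(48897907001/6311360 + 3117) = √(68570416121/6311360) = √55884889138615/71720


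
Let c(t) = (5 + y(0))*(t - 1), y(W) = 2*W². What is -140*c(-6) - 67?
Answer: 4833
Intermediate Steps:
c(t) = -5 + 5*t (c(t) = (5 + 2*0²)*(t - 1) = (5 + 2*0)*(-1 + t) = (5 + 0)*(-1 + t) = 5*(-1 + t) = -5 + 5*t)
-140*c(-6) - 67 = -140*(-5 + 5*(-6)) - 67 = -140*(-5 - 30) - 67 = -140*(-35) - 67 = 4900 - 67 = 4833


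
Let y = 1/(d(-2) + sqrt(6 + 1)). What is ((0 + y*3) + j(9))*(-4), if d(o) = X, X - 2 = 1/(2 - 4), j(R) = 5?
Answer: -308/19 - 48*sqrt(7)/19 ≈ -22.895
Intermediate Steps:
X = 3/2 (X = 2 + 1/(2 - 4) = 2 + 1/(-2) = 2 - 1/2 = 3/2 ≈ 1.5000)
d(o) = 3/2
y = 1/(3/2 + sqrt(7)) (y = 1/(3/2 + sqrt(6 + 1)) = 1/(3/2 + sqrt(7)) ≈ 0.24121)
((0 + y*3) + j(9))*(-4) = ((0 + (-6/19 + 4*sqrt(7)/19)*3) + 5)*(-4) = ((0 + (-18/19 + 12*sqrt(7)/19)) + 5)*(-4) = ((-18/19 + 12*sqrt(7)/19) + 5)*(-4) = (77/19 + 12*sqrt(7)/19)*(-4) = -308/19 - 48*sqrt(7)/19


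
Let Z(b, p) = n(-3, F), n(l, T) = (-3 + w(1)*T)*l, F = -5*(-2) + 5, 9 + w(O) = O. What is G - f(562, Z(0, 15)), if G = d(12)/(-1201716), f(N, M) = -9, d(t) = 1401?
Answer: 3604681/400572 ≈ 8.9988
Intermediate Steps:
w(O) = -9 + O
F = 15 (F = 10 + 5 = 15)
n(l, T) = l*(-3 - 8*T) (n(l, T) = (-3 + (-9 + 1)*T)*l = (-3 - 8*T)*l = l*(-3 - 8*T))
Z(b, p) = 369 (Z(b, p) = -3*(-3 - 8*15) = -3*(-3 - 120) = -3*(-123) = 369)
G = -467/400572 (G = 1401/(-1201716) = 1401*(-1/1201716) = -467/400572 ≈ -0.0011658)
G - f(562, Z(0, 15)) = -467/400572 - 1*(-9) = -467/400572 + 9 = 3604681/400572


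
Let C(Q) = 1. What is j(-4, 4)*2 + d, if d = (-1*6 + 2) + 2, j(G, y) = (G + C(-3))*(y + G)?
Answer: -2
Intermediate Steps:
j(G, y) = (1 + G)*(G + y) (j(G, y) = (G + 1)*(y + G) = (1 + G)*(G + y))
d = -2 (d = (-6 + 2) + 2 = -4 + 2 = -2)
j(-4, 4)*2 + d = (-4 + 4 + (-4)² - 4*4)*2 - 2 = (-4 + 4 + 16 - 16)*2 - 2 = 0*2 - 2 = 0 - 2 = -2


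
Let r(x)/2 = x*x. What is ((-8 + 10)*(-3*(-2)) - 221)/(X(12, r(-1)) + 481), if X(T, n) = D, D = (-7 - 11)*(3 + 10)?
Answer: -11/13 ≈ -0.84615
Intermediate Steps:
D = -234 (D = -18*13 = -234)
r(x) = 2*x² (r(x) = 2*(x*x) = 2*x²)
X(T, n) = -234
((-8 + 10)*(-3*(-2)) - 221)/(X(12, r(-1)) + 481) = ((-8 + 10)*(-3*(-2)) - 221)/(-234 + 481) = (2*6 - 221)/247 = (12 - 221)*(1/247) = -209*1/247 = -11/13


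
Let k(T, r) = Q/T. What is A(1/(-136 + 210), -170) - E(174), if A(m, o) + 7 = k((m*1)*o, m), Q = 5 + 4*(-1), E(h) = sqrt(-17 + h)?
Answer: -632/85 - sqrt(157) ≈ -19.965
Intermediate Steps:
Q = 1 (Q = 5 - 4 = 1)
k(T, r) = 1/T
A(m, o) = -7 + 1/(m*o) (A(m, o) = -7 + 1/((m*1)*o) = -7 + 1/(m*o))
A(1/(-136 + 210), -170) - E(174) = (-7 + 1/(1/(-136 + 210)*(-170))) - sqrt(-17 + 174) = (-7 - 1/170/1/74) - sqrt(157) = (-7 - 1/170/(1/74)) - sqrt(157) = (-7 + 74*(-1/170)) - sqrt(157) = (-7 - 37/85) - sqrt(157) = -632/85 - sqrt(157)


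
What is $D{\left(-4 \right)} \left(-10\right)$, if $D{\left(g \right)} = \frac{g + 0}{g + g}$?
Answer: $-5$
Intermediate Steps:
$D{\left(g \right)} = \frac{1}{2}$ ($D{\left(g \right)} = \frac{g}{2 g} = g \frac{1}{2 g} = \frac{1}{2}$)
$D{\left(-4 \right)} \left(-10\right) = \frac{1}{2} \left(-10\right) = -5$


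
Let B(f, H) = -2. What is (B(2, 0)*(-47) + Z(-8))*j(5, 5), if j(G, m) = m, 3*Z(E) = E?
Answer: 1370/3 ≈ 456.67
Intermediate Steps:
Z(E) = E/3
(B(2, 0)*(-47) + Z(-8))*j(5, 5) = (-2*(-47) + (⅓)*(-8))*5 = (94 - 8/3)*5 = (274/3)*5 = 1370/3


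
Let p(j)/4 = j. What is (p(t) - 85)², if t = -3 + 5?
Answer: 5929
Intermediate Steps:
t = 2
p(j) = 4*j
(p(t) - 85)² = (4*2 - 85)² = (8 - 85)² = (-77)² = 5929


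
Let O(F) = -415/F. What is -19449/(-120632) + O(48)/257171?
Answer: 30004054889/186138312432 ≈ 0.16119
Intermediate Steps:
-19449/(-120632) + O(48)/257171 = -19449/(-120632) - 415/48/257171 = -19449*(-1/120632) - 415*1/48*(1/257171) = 19449/120632 - 415/48*1/257171 = 19449/120632 - 415/12344208 = 30004054889/186138312432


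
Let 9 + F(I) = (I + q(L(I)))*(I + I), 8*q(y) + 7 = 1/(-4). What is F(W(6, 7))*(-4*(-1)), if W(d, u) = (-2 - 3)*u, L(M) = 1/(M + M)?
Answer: 40071/4 ≈ 10018.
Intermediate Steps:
L(M) = 1/(2*M)
q(y) = -29/32 (q(y) = -7/8 + (⅛)/(-4) = -7/8 + (⅛)*(-¼) = -7/8 - 1/32 = -29/32)
W(d, u) = -5*u
F(I) = -9 + 2*I*(-29/32 + I) (F(I) = -9 + (I - 29/32)*(I + I) = -9 + (-29/32 + I)*(2*I) = -9 + 2*I*(-29/32 + I))
F(W(6, 7))*(-4*(-1)) = (-9 + 2*(-5*7)² - (-145)*7/16)*(-4*(-1)) = (-9 + 2*(-35)² - 29/16*(-35))*4 = (-9 + 2*1225 + 1015/16)*4 = (-9 + 2450 + 1015/16)*4 = (40071/16)*4 = 40071/4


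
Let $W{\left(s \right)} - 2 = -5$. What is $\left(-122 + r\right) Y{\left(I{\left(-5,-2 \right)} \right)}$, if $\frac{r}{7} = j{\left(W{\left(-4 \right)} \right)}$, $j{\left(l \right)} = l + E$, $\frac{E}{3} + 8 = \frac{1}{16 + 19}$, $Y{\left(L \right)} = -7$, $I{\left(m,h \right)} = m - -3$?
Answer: $\frac{10864}{5} \approx 2172.8$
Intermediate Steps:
$I{\left(m,h \right)} = 3 + m$ ($I{\left(m,h \right)} = m + 3 = 3 + m$)
$W{\left(s \right)} = -3$ ($W{\left(s \right)} = 2 - 5 = -3$)
$E = - \frac{837}{35}$ ($E = -24 + \frac{3}{16 + 19} = -24 + \frac{3}{35} = - \frac{837}{35} \approx -23.914$)
$j{\left(l \right)} = - \frac{837}{35} + l$ ($j{\left(l \right)} = l - \frac{837}{35} = - \frac{837}{35} + l$)
$r = - \frac{942}{5}$ ($r = 7 \left(- \frac{837}{35} - 3\right) = 7 \left(- \frac{942}{35}\right) = - \frac{942}{5} \approx -188.4$)
$\left(-122 + r\right) Y{\left(I{\left(-5,-2 \right)} \right)} = \left(-122 - \frac{942}{5}\right) \left(-7\right) = \left(- \frac{1552}{5}\right) \left(-7\right) = \frac{10864}{5}$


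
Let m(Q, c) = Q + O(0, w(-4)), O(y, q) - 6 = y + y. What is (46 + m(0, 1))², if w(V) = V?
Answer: 2704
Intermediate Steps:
O(y, q) = 6 + 2*y (O(y, q) = 6 + (y + y) = 6 + 2*y)
m(Q, c) = 6 + Q (m(Q, c) = Q + (6 + 2*0) = Q + (6 + 0) = Q + 6 = 6 + Q)
(46 + m(0, 1))² = (46 + (6 + 0))² = (46 + 6)² = 52² = 2704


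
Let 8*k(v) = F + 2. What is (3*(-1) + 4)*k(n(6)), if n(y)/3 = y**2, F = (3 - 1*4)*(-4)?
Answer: 3/4 ≈ 0.75000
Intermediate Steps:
F = 4 (F = (3 - 4)*(-4) = -1*(-4) = 4)
n(y) = 3*y**2
k(v) = 3/4 (k(v) = (4 + 2)/8 = (1/8)*6 = 3/4)
(3*(-1) + 4)*k(n(6)) = (3*(-1) + 4)*(3/4) = (-3 + 4)*(3/4) = 1*(3/4) = 3/4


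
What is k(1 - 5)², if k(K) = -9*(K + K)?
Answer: 5184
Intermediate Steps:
k(K) = -18*K
k(1 - 5)² = (-18*(1 - 5))² = (-18*(-4))² = 72² = 5184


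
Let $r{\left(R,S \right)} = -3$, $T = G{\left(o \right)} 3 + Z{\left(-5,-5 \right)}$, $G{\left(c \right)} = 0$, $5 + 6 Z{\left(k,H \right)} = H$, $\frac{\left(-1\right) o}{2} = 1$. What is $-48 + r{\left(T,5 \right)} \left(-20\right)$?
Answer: $12$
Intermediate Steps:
$o = -2$ ($o = \left(-2\right) 1 = -2$)
$Z{\left(k,H \right)} = - \frac{5}{6} + \frac{H}{6}$
$T = - \frac{5}{3}$ ($T = 0 \cdot 3 + \left(- \frac{5}{6} + \frac{1}{6} \left(-5\right)\right) = 0 - \frac{5}{3} = - \frac{5}{3} \approx -1.6667$)
$-48 + r{\left(T,5 \right)} \left(-20\right) = -48 - -60 = -48 + 60 = 12$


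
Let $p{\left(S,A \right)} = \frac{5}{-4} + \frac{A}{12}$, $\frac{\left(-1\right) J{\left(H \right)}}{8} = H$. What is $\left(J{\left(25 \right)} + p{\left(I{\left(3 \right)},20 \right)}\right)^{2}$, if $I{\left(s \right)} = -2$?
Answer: $\frac{5736025}{144} \approx 39834.0$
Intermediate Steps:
$J{\left(H \right)} = - 8 H$
$p{\left(S,A \right)} = - \frac{5}{4} + \frac{A}{12}$ ($p{\left(S,A \right)} = 5 \left(- \frac{1}{4}\right) + A \frac{1}{12} = - \frac{5}{4} + \frac{A}{12}$)
$\left(J{\left(25 \right)} + p{\left(I{\left(3 \right)},20 \right)}\right)^{2} = \left(\left(-8\right) 25 + \left(- \frac{5}{4} + \frac{1}{12} \cdot 20\right)\right)^{2} = \left(-200 + \left(- \frac{5}{4} + \frac{5}{3}\right)\right)^{2} = \left(-200 + \frac{5}{12}\right)^{2} = \left(- \frac{2395}{12}\right)^{2} = \frac{5736025}{144}$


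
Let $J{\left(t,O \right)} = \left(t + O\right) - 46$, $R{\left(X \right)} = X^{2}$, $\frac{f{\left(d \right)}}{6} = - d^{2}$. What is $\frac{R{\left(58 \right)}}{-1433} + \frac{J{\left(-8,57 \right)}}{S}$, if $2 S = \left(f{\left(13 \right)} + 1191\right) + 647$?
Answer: $- \frac{1381669}{590396} \approx -2.3402$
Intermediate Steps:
$f{\left(d \right)} = - 6 d^{2}$ ($f{\left(d \right)} = 6 \left(- d^{2}\right) = - 6 d^{2}$)
$S = 412$ ($S = \frac{\left(- 6 \cdot 13^{2} + 1191\right) + 647}{2} = \frac{\left(\left(-6\right) 169 + 1191\right) + 647}{2} = \frac{\left(-1014 + 1191\right) + 647}{2} = \frac{177 + 647}{2} = \frac{1}{2} \cdot 824 = 412$)
$J{\left(t,O \right)} = -46 + O + t$ ($J{\left(t,O \right)} = \left(O + t\right) - 46 = -46 + O + t$)
$\frac{R{\left(58 \right)}}{-1433} + \frac{J{\left(-8,57 \right)}}{S} = \frac{58^{2}}{-1433} + \frac{-46 + 57 - 8}{412} = 3364 \left(- \frac{1}{1433}\right) + 3 \cdot \frac{1}{412} = - \frac{3364}{1433} + \frac{3}{412} = - \frac{1381669}{590396}$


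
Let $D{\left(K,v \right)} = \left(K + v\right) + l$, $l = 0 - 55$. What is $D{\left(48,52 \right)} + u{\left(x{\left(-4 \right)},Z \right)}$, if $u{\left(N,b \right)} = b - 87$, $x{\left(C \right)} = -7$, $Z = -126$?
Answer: $-168$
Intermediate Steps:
$l = -55$ ($l = 0 - 55 = -55$)
$u{\left(N,b \right)} = -87 + b$ ($u{\left(N,b \right)} = b - 87 = -87 + b$)
$D{\left(K,v \right)} = -55 + K + v$ ($D{\left(K,v \right)} = \left(K + v\right) - 55 = -55 + K + v$)
$D{\left(48,52 \right)} + u{\left(x{\left(-4 \right)},Z \right)} = \left(-55 + 48 + 52\right) - 213 = 45 - 213 = -168$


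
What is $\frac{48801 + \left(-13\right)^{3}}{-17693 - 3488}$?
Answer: $- \frac{46604}{21181} \approx -2.2003$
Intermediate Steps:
$\frac{48801 + \left(-13\right)^{3}}{-17693 - 3488} = \frac{48801 - 2197}{-21181} = 46604 \left(- \frac{1}{21181}\right) = - \frac{46604}{21181}$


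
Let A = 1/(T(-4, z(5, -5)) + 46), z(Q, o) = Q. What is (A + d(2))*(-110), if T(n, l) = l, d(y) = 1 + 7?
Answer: -44990/51 ≈ -882.16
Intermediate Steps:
d(y) = 8
A = 1/51 (A = 1/(5 + 46) = 1/51 ≈ 0.019608)
(A + d(2))*(-110) = (1/51 + 8)*(-110) = (409/51)*(-110) = -44990/51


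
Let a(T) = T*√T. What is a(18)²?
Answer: 5832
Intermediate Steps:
a(T) = T^(3/2)
a(18)² = (18^(3/2))² = (54*√2)² = 5832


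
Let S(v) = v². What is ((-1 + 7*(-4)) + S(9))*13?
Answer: 676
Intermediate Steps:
((-1 + 7*(-4)) + S(9))*13 = ((-1 + 7*(-4)) + 9²)*13 = ((-1 - 28) + 81)*13 = (-29 + 81)*13 = 52*13 = 676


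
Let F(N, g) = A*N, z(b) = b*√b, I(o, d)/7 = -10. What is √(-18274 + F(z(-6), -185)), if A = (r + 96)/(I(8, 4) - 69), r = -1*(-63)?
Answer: √(-353071954 + 132606*I*√6)/139 ≈ 0.062182 + 135.18*I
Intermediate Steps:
I(o, d) = -70 (I(o, d) = 7*(-10) = -70)
r = 63
z(b) = b^(3/2)
A = -159/139 (A = (63 + 96)/(-70 - 69) = 159/(-139) = 159*(-1/139) = -159/139 ≈ -1.1439)
F(N, g) = -159*N/139
√(-18274 + F(z(-6), -185)) = √(-18274 - (-954)*I*√6/139) = √(-18274 + 954*I*√6/139)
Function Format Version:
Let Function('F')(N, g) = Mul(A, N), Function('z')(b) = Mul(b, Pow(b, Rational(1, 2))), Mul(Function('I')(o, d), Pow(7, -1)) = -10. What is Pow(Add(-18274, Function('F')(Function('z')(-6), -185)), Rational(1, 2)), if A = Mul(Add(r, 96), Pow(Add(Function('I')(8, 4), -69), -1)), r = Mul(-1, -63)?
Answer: Mul(Rational(1, 139), Pow(Add(-353071954, Mul(132606, I, Pow(6, Rational(1, 2)))), Rational(1, 2))) ≈ Add(0.062182, Mul(135.18, I))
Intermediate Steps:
Function('I')(o, d) = -70 (Function('I')(o, d) = Mul(7, -10) = -70)
r = 63
Function('z')(b) = Pow(b, Rational(3, 2))
A = Rational(-159, 139) (A = Mul(Add(63, 96), Pow(Add(-70, -69), -1)) = Mul(159, Pow(-139, -1)) = Mul(159, Rational(-1, 139)) = Rational(-159, 139) ≈ -1.1439)
Function('F')(N, g) = Mul(Rational(-159, 139), N)
Pow(Add(-18274, Function('F')(Function('z')(-6), -185)), Rational(1, 2)) = Pow(Add(-18274, Mul(Rational(-159, 139), Pow(-6, Rational(3, 2)))), Rational(1, 2)) = Pow(Add(-18274, Mul(Rational(-159, 139), Mul(-6, I, Pow(6, Rational(1, 2))))), Rational(1, 2)) = Pow(Add(-18274, Mul(Rational(954, 139), I, Pow(6, Rational(1, 2)))), Rational(1, 2))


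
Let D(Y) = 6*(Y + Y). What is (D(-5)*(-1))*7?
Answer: 420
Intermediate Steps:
D(Y) = 12*Y (D(Y) = 6*(2*Y) = 12*Y)
(D(-5)*(-1))*7 = ((12*(-5))*(-1))*7 = -60*(-1)*7 = 60*7 = 420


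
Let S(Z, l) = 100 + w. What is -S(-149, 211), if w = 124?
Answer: -224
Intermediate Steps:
S(Z, l) = 224 (S(Z, l) = 100 + 124 = 224)
-S(-149, 211) = -1*224 = -224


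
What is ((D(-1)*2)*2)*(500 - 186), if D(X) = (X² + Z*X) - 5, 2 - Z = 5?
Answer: -1256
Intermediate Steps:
Z = -3 (Z = 2 - 1*5 = 2 - 5 = -3)
D(X) = -5 + X² - 3*X (D(X) = (X² - 3*X) - 5 = -5 + X² - 3*X)
((D(-1)*2)*2)*(500 - 186) = (((-5 + (-1)² - 3*(-1))*2)*2)*(500 - 186) = (((-5 + 1 + 3)*2)*2)*314 = (-1*2*2)*314 = -2*2*314 = -4*314 = -1256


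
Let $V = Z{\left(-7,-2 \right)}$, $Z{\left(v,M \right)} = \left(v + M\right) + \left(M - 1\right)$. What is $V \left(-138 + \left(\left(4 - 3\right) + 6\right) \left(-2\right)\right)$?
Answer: $1824$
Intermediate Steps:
$Z{\left(v,M \right)} = -1 + v + 2 M$ ($Z{\left(v,M \right)} = \left(M + v\right) + \left(-1 + M\right) = -1 + v + 2 M$)
$V = -12$ ($V = -1 - 7 + 2 \left(-2\right) = -1 - 7 - 4 = -12$)
$V \left(-138 + \left(\left(4 - 3\right) + 6\right) \left(-2\right)\right) = - 12 \left(-138 + \left(\left(4 - 3\right) + 6\right) \left(-2\right)\right) = - 12 \left(-138 + \left(1 + 6\right) \left(-2\right)\right) = - 12 \left(-138 + 7 \left(-2\right)\right) = - 12 \left(-138 - 14\right) = \left(-12\right) \left(-152\right) = 1824$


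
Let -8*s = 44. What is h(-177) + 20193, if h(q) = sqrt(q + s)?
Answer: 20193 + I*sqrt(730)/2 ≈ 20193.0 + 13.509*I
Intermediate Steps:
s = -11/2 (s = -1/8*44 = -11/2 ≈ -5.5000)
h(q) = sqrt(-11/2 + q) (h(q) = sqrt(q - 11/2) = sqrt(-11/2 + q))
h(-177) + 20193 = sqrt(-22 + 4*(-177))/2 + 20193 = sqrt(-22 - 708)/2 + 20193 = sqrt(-730)/2 + 20193 = (I*sqrt(730))/2 + 20193 = I*sqrt(730)/2 + 20193 = 20193 + I*sqrt(730)/2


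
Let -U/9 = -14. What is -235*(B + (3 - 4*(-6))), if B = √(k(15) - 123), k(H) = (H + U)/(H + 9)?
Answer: -6345 - 235*I*√1874/4 ≈ -6345.0 - 2543.3*I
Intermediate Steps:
U = 126 (U = -9*(-14) = 126)
k(H) = (126 + H)/(9 + H) (k(H) = (H + 126)/(H + 9) = (126 + H)/(9 + H))
B = I*√1874/4 (B = √((126 + 15)/(9 + 15) - 123) = √(141/24 - 123) = √((1/24)*141 - 123) = √(47/8 - 123) = √(-937/8) = I*√1874/4 ≈ 10.822*I)
-235*(B + (3 - 4*(-6))) = -235*(I*√1874/4 + (3 - 4*(-6))) = -235*(I*√1874/4 + (3 + 24)) = -235*(I*√1874/4 + 27) = -235*(27 + I*√1874/4) = -6345 - 235*I*√1874/4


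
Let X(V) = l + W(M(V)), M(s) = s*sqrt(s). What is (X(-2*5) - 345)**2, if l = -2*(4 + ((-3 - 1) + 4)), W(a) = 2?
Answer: 123201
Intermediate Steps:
M(s) = s**(3/2)
l = -8 (l = -2*(4 + (-4 + 4)) = -2*(4 + 0) = -2*4 = -8)
X(V) = -6 (X(V) = -8 + 2 = -6)
(X(-2*5) - 345)**2 = (-6 - 345)**2 = (-351)**2 = 123201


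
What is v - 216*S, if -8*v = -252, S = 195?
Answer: -84177/2 ≈ -42089.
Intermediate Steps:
v = 63/2 (v = -⅛*(-252) = 63/2 ≈ 31.500)
v - 216*S = 63/2 - 216*195 = 63/2 - 42120 = -84177/2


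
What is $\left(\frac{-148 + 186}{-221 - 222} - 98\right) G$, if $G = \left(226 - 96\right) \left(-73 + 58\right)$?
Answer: $\frac{84731400}{443} \approx 1.9127 \cdot 10^{5}$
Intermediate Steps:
$G = -1950$ ($G = 130 \left(-15\right) = -1950$)
$\left(\frac{-148 + 186}{-221 - 222} - 98\right) G = \left(\frac{-148 + 186}{-221 - 222} - 98\right) \left(-1950\right) = \left(\frac{38}{-443} - 98\right) \left(-1950\right) = \left(38 \left(- \frac{1}{443}\right) - 98\right) \left(-1950\right) = \left(- \frac{38}{443} - 98\right) \left(-1950\right) = \left(- \frac{43452}{443}\right) \left(-1950\right) = \frac{84731400}{443}$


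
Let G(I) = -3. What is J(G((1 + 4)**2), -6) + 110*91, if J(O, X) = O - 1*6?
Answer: 10001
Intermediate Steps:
J(O, X) = -6 + O (J(O, X) = O - 6 = -6 + O)
J(G((1 + 4)**2), -6) + 110*91 = (-6 - 3) + 110*91 = -9 + 10010 = 10001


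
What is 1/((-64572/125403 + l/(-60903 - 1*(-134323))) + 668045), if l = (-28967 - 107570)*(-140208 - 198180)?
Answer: 767257355/995389535888744 ≈ 7.7081e-7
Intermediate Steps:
l = 46202482356 (l = -136537*(-338388) = 46202482356)
1/((-64572/125403 + l/(-60903 - 1*(-134323))) + 668045) = 1/((-64572/125403 + 46202482356/(-60903 - 1*(-134323))) + 668045) = 1/((-64572*1/125403 + 46202482356/(-60903 + 134323)) + 668045) = 1/((-21524/41801 + 46202482356/73420) + 668045) = 1/((-21524/41801 + 46202482356*(1/73420)) + 668045) = 1/((-21524/41801 + 11550620589/18355) + 668045) = 1/(482827096167769/767257355 + 668045) = 1/(995389535888744/767257355) = 767257355/995389535888744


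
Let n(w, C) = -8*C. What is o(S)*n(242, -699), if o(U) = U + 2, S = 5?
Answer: 39144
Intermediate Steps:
o(U) = 2 + U
o(S)*n(242, -699) = (2 + 5)*(-8*(-699)) = 7*5592 = 39144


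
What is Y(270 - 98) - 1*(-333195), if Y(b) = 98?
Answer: 333293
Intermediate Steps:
Y(270 - 98) - 1*(-333195) = 98 - 1*(-333195) = 98 + 333195 = 333293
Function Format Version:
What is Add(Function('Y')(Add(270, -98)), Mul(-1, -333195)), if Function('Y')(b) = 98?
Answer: 333293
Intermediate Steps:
Add(Function('Y')(Add(270, -98)), Mul(-1, -333195)) = Add(98, Mul(-1, -333195)) = Add(98, 333195) = 333293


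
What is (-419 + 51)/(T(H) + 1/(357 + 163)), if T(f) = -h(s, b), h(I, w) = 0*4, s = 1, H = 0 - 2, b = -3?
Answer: -191360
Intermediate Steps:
H = -2
h(I, w) = 0
T(f) = 0 (T(f) = -1*0 = 0)
(-419 + 51)/(T(H) + 1/(357 + 163)) = (-419 + 51)/(0 + 1/(357 + 163)) = -368/(0 + 1/520) = -368/1/520 = -368*520 = -191360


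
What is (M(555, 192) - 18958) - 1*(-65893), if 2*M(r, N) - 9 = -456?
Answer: 93423/2 ≈ 46712.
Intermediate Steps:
M(r, N) = -447/2 (M(r, N) = 9/2 + (½)*(-456) = 9/2 - 228 = -447/2)
(M(555, 192) - 18958) - 1*(-65893) = (-447/2 - 18958) - 1*(-65893) = -38363/2 + 65893 = 93423/2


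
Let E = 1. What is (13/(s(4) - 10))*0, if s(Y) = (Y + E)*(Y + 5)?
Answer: 0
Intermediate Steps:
s(Y) = (1 + Y)*(5 + Y) (s(Y) = (Y + 1)*(Y + 5) = (1 + Y)*(5 + Y))
(13/(s(4) - 10))*0 = (13/((5 + 4² + 6*4) - 10))*0 = (13/((5 + 16 + 24) - 10))*0 = (13/(45 - 10))*0 = (13/35)*0 = 0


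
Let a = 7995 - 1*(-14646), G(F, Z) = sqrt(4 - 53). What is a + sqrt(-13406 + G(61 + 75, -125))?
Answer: 22641 + sqrt(-13406 + 7*I) ≈ 22641.0 + 115.78*I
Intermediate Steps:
G(F, Z) = 7*I (G(F, Z) = sqrt(-49) = 7*I)
a = 22641 (a = 7995 + 14646 = 22641)
a + sqrt(-13406 + G(61 + 75, -125)) = 22641 + sqrt(-13406 + 7*I)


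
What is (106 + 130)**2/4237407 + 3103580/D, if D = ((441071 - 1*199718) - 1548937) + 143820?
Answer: -3271578654329/1232835429987 ≈ -2.6537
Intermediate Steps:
D = -1163764 (D = ((441071 - 199718) - 1548937) + 143820 = (241353 - 1548937) + 143820 = -1307584 + 143820 = -1163764)
(106 + 130)**2/4237407 + 3103580/D = (106 + 130)**2/4237407 + 3103580/(-1163764) = 236**2*(1/4237407) + 3103580*(-1/1163764) = 55696*(1/4237407) - 775895/290941 = 55696/4237407 - 775895/290941 = -3271578654329/1232835429987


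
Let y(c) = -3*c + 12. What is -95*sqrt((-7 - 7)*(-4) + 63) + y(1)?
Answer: 9 - 95*sqrt(119) ≈ -1027.3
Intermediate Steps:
y(c) = 12 - 3*c
-95*sqrt((-7 - 7)*(-4) + 63) + y(1) = -95*sqrt((-7 - 7)*(-4) + 63) + (12 - 3*1) = -95*sqrt(-14*(-4) + 63) + (12 - 3) = -95*sqrt(56 + 63) + 9 = -95*sqrt(119) + 9 = 9 - 95*sqrt(119)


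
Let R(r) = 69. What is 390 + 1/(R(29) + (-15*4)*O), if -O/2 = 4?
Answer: 214111/549 ≈ 390.00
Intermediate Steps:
O = -8 (O = -2*4 = -8)
390 + 1/(R(29) + (-15*4)*O) = 390 + 1/(69 - 15*4*(-8)) = 390 + 1/(69 - 60*(-8)) = 390 + 1/(69 + 480) = 390 + 1/549 = 214111/549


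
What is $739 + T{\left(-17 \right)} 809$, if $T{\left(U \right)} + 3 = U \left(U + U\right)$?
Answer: $465914$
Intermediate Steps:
$T{\left(U \right)} = -3 + 2 U^{2}$ ($T{\left(U \right)} = -3 + U \left(U + U\right) = -3 + U 2 U = -3 + 2 U^{2}$)
$739 + T{\left(-17 \right)} 809 = 739 + \left(-3 + 2 \left(-17\right)^{2}\right) 809 = 739 + \left(-3 + 2 \cdot 289\right) 809 = 739 + \left(-3 + 578\right) 809 = 739 + 575 \cdot 809 = 739 + 465175 = 465914$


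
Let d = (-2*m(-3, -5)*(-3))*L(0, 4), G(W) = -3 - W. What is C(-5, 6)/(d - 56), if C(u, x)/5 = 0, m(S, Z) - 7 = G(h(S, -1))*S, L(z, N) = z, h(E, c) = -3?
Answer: 0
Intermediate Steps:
m(S, Z) = 7 (m(S, Z) = 7 + (-3 - 1*(-3))*S = 7 + (-3 + 3)*S = 7 + 0*S = 7 + 0 = 7)
C(u, x) = 0 (C(u, x) = 5*0 = 0)
d = 0 (d = (-2*7*(-3))*0 = -14*(-3)*0 = 42*0 = 0)
C(-5, 6)/(d - 56) = 0/(0 - 56) = 0/(-56) = -1/56*0 = 0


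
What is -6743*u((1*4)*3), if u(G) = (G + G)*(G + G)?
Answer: -3883968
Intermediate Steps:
u(G) = 4*G**2 (u(G) = (2*G)*(2*G) = 4*G**2)
-6743*u((1*4)*3) = -26972*((1*4)*3)**2 = -26972*(4*3)**2 = -26972*12**2 = -26972*144 = -6743*576 = -3883968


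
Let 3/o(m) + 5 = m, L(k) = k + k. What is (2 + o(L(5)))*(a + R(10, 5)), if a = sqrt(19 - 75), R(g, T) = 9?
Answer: 117/5 + 26*I*sqrt(14)/5 ≈ 23.4 + 19.457*I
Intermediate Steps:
L(k) = 2*k
o(m) = 3/(-5 + m)
a = 2*I*sqrt(14) (a = sqrt(-56) = 2*I*sqrt(14) ≈ 7.4833*I)
(2 + o(L(5)))*(a + R(10, 5)) = (2 + 3/(-5 + 2*5))*(2*I*sqrt(14) + 9) = (2 + 3/(-5 + 10))*(9 + 2*I*sqrt(14)) = (2 + 3/5)*(9 + 2*I*sqrt(14)) = 13*(9 + 2*I*sqrt(14))/5 = 117/5 + 26*I*sqrt(14)/5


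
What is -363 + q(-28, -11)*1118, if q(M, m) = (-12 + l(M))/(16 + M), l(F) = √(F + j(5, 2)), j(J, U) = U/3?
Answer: 755 - 559*I*√246/18 ≈ 755.0 - 487.09*I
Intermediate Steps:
j(J, U) = U/3 (j(J, U) = U*(⅓) = U/3)
l(F) = √(⅔ + F) (l(F) = √(F + (⅓)*2) = √(F + ⅔) = √(⅔ + F))
q(M, m) = (-12 + √(6 + 9*M)/3)/(16 + M)
-363 + q(-28, -11)*1118 = -363 + ((-12 + √(6 + 9*(-28))/3)/(16 - 28))*1118 = -363 + ((-12 + √(6 - 252)/3)/(-12))*1118 = -363 - (-12 + √(-246)/3)/12*1118 = -363 - (-12 + (I*√246)/3)/12*1118 = -363 - (-12 + I*√246/3)/12*1118 = -363 + (1 - I*√246/36)*1118 = -363 + (1118 - 559*I*√246/18) = 755 - 559*I*√246/18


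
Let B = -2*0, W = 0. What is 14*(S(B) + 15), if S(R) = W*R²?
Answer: 210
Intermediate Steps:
B = 0
S(R) = 0 (S(R) = 0*R² = 0)
14*(S(B) + 15) = 14*(0 + 15) = 14*15 = 210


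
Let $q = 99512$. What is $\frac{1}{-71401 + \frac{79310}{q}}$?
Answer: $- \frac{7108}{507512643} \approx -1.4006 \cdot 10^{-5}$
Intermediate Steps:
$\frac{1}{-71401 + \frac{79310}{q}} = \frac{1}{-71401 + \frac{79310}{99512}} = \frac{1}{-71401 + 79310 \cdot \frac{1}{99512}} = \frac{1}{-71401 + \frac{5665}{7108}} = \frac{1}{- \frac{507512643}{7108}} = - \frac{7108}{507512643}$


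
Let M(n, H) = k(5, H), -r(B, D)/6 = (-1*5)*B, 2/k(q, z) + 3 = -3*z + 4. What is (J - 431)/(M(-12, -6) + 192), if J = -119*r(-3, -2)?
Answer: 195301/3650 ≈ 53.507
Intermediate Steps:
k(q, z) = 2/(1 - 3*z) (k(q, z) = 2/(-3 + (-3*z + 4)) = 2/(-3 + (4 - 3*z)) = 2/(1 - 3*z))
r(B, D) = 30*B (r(B, D) = -6*(-1*5)*B = -(-30)*B = 30*B)
J = 10710 (J = -3570*(-3) = -119*(-90) = 10710)
M(n, H) = -2/(-1 + 3*H)
(J - 431)/(M(-12, -6) + 192) = (10710 - 431)/(-2/(-1 + 3*(-6)) + 192) = 10279/(-2/(-1 - 18) + 192) = 10279/(-2/(-19) + 192) = 10279/(-2*(-1/19) + 192) = 10279/(2/19 + 192) = 10279/(3650/19) = 10279*(19/3650) = 195301/3650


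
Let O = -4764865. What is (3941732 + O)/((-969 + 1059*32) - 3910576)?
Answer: 823133/3877657 ≈ 0.21228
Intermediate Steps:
(3941732 + O)/((-969 + 1059*32) - 3910576) = (3941732 - 4764865)/((-969 + 1059*32) - 3910576) = -823133/((-969 + 33888) - 3910576) = -823133/(32919 - 3910576) = -823133/(-3877657) = -823133*(-1/3877657) = 823133/3877657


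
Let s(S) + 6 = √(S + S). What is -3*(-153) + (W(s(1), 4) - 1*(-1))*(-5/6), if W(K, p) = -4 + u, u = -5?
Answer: 1397/3 ≈ 465.67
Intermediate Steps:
s(S) = -6 + √2*√S (s(S) = -6 + √(S + S) = -6 + √(2*S) = -6 + √2*√S)
W(K, p) = -9 (W(K, p) = -4 - 5 = -9)
-3*(-153) + (W(s(1), 4) - 1*(-1))*(-5/6) = -3*(-153) + (-9 - 1*(-1))*(-5/6) = 459 + (-9 + 1)*(-5*⅙) = 459 - 8*(-⅚) = 459 + 20/3 = 1397/3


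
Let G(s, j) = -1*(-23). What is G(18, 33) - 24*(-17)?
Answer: 431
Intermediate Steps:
G(s, j) = 23
G(18, 33) - 24*(-17) = 23 - 24*(-17) = 23 - 1*(-408) = 23 + 408 = 431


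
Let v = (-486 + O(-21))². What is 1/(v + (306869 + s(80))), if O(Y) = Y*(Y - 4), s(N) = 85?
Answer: 1/308475 ≈ 3.2418e-6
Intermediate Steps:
O(Y) = Y*(-4 + Y)
v = 1521 (v = (-486 - 21*(-4 - 21))² = (-486 - 21*(-25))² = (-486 + 525)² = 39² = 1521)
1/(v + (306869 + s(80))) = 1/(1521 + (306869 + 85)) = 1/(1521 + 306954) = 1/308475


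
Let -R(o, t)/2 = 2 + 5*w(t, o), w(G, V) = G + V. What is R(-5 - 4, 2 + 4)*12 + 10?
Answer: 322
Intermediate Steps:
R(o, t) = -4 - 10*o - 10*t (R(o, t) = -2*(2 + 5*(t + o)) = -2*(2 + 5*(o + t)) = -2*(2 + (5*o + 5*t)) = -2*(2 + 5*o + 5*t) = -4 - 10*o - 10*t)
R(-5 - 4, 2 + 4)*12 + 10 = (-4 - 10*(-5 - 4) - 10*(2 + 4))*12 + 10 = (-4 - 10*(-9) - 10*6)*12 + 10 = (-4 + 90 - 60)*12 + 10 = 26*12 + 10 = 312 + 10 = 322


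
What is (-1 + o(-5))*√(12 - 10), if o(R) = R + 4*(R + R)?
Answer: -46*√2 ≈ -65.054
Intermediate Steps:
o(R) = 9*R (o(R) = R + 4*(2*R) = R + 8*R = 9*R)
(-1 + o(-5))*√(12 - 10) = (-1 + 9*(-5))*√(12 - 10) = (-1 - 45)*√2 = -46*√2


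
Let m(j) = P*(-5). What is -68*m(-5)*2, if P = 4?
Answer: 2720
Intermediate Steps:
m(j) = -20 (m(j) = 4*(-5) = -20)
-68*m(-5)*2 = -68*(-20)*2 = 1360*2 = 2720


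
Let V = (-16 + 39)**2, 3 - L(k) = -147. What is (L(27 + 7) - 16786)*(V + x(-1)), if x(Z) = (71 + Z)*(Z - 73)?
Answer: 77374036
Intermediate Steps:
L(k) = 150 (L(k) = 3 - 1*(-147) = 3 + 147 = 150)
V = 529 (V = 23**2 = 529)
x(Z) = (-73 + Z)*(71 + Z) (x(Z) = (71 + Z)*(-73 + Z) = (-73 + Z)*(71 + Z))
(L(27 + 7) - 16786)*(V + x(-1)) = (150 - 16786)*(529 + (-5183 + (-1)**2 - 2*(-1))) = -16636*(529 + (-5183 + 1 + 2)) = -16636*(529 - 5180) = -16636*(-4651) = 77374036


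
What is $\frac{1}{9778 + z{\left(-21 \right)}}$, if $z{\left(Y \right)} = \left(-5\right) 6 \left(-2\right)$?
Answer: $\frac{1}{9838} \approx 0.00010165$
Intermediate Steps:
$z{\left(Y \right)} = 60$ ($z{\left(Y \right)} = \left(-30\right) \left(-2\right) = 60$)
$\frac{1}{9778 + z{\left(-21 \right)}} = \frac{1}{9778 + 60} = \frac{1}{9838}$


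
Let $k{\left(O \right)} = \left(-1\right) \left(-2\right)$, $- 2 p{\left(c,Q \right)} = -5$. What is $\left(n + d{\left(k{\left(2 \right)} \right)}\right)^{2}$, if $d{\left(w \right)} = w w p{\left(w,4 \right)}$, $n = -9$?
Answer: $1$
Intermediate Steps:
$p{\left(c,Q \right)} = \frac{5}{2}$ ($p{\left(c,Q \right)} = \left(- \frac{1}{2}\right) \left(-5\right) = \frac{5}{2}$)
$k{\left(O \right)} = 2$
$d{\left(w \right)} = \frac{5 w^{2}}{2}$ ($d{\left(w \right)} = w w \frac{5}{2} = w^{2} \cdot \frac{5}{2} = \frac{5 w^{2}}{2}$)
$\left(n + d{\left(k{\left(2 \right)} \right)}\right)^{2} = \left(-9 + \frac{5 \cdot 2^{2}}{2}\right)^{2} = \left(-9 + \frac{5}{2} \cdot 4\right)^{2} = \left(-9 + 10\right)^{2} = 1^{2} = 1$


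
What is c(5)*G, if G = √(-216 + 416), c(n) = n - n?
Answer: 0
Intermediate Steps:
c(n) = 0
G = 10*√2 (G = √200 = 10*√2 ≈ 14.142)
c(5)*G = 0*(10*√2) = 0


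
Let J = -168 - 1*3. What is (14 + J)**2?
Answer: 24649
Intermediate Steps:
J = -171 (J = -168 - 3 = -171)
(14 + J)**2 = (14 - 171)**2 = (-157)**2 = 24649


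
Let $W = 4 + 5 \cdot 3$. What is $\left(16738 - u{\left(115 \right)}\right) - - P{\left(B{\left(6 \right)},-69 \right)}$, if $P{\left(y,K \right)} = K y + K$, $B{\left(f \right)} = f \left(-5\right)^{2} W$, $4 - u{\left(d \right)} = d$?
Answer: $-179870$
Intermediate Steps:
$W = 19$ ($W = 4 + 15 = 19$)
$u{\left(d \right)} = 4 - d$
$B{\left(f \right)} = 475 f$ ($B{\left(f \right)} = f \left(-5\right)^{2} \cdot 19 = f 25 \cdot 19 = 25 f 19 = 475 f$)
$P{\left(y,K \right)} = K + K y$
$\left(16738 - u{\left(115 \right)}\right) - - P{\left(B{\left(6 \right)},-69 \right)} = \left(16738 - \left(4 - 115\right)\right) - - \left(-69\right) \left(1 + 475 \cdot 6\right) = \left(16738 - \left(4 - 115\right)\right) - - \left(-69\right) \left(1 + 2850\right) = \left(16738 - -111\right) - - \left(-69\right) 2851 = \left(16738 + 111\right) - \left(-1\right) \left(-196719\right) = 16849 - 196719 = -179870$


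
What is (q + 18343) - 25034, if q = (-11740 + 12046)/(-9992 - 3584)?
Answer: -45418661/6788 ≈ -6691.0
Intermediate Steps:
q = -153/6788 (q = 306/(-13576) = 306*(-1/13576) = -153/6788 ≈ -0.022540)
(q + 18343) - 25034 = (-153/6788 + 18343) - 25034 = 124512131/6788 - 25034 = -45418661/6788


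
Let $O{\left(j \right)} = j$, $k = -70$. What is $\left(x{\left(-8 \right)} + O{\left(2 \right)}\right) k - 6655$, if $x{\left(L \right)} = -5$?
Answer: $-6445$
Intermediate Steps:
$\left(x{\left(-8 \right)} + O{\left(2 \right)}\right) k - 6655 = \left(-5 + 2\right) \left(-70\right) - 6655 = \left(-3\right) \left(-70\right) - 6655 = 210 - 6655 = -6445$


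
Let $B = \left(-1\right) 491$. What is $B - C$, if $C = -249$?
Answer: $-242$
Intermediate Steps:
$B = -491$
$B - C = -491 - -249 = -491 + 249 = -242$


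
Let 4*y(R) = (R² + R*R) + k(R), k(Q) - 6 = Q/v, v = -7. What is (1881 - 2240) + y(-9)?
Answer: -8867/28 ≈ -316.68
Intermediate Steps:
k(Q) = 6 - Q/7 (k(Q) = 6 + Q/(-7) = 6 + Q*(-⅐) = 6 - Q/7)
y(R) = 3/2 + R²/2 - R/28 (y(R) = ((R² + R*R) + (6 - R/7))/4 = ((R² + R²) + (6 - R/7))/4 = (2*R² + (6 - R/7))/4 = (6 + 2*R² - R/7)/4 = 3/2 + R²/2 - R/28)
(1881 - 2240) + y(-9) = (1881 - 2240) + (3/2 + (½)*(-9)² - 1/28*(-9)) = -359 + (3/2 + (½)*81 + 9/28) = -359 + (3/2 + 81/2 + 9/28) = -359 + 1185/28 = -8867/28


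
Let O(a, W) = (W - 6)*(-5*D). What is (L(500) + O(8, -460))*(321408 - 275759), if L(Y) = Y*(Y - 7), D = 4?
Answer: 11677927180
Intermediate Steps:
L(Y) = Y*(-7 + Y)
O(a, W) = 120 - 20*W (O(a, W) = (W - 6)*(-5*4) = (-6 + W)*(-20) = 120 - 20*W)
(L(500) + O(8, -460))*(321408 - 275759) = (500*(-7 + 500) + (120 - 20*(-460)))*(321408 - 275759) = (500*493 + (120 + 9200))*45649 = (246500 + 9320)*45649 = 255820*45649 = 11677927180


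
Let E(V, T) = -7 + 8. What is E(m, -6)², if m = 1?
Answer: 1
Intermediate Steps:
E(V, T) = 1
E(m, -6)² = 1² = 1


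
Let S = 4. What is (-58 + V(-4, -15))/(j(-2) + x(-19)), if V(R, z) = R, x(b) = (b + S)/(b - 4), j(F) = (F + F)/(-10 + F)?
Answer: -2139/34 ≈ -62.912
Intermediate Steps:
j(F) = 2*F/(-10 + F) (j(F) = (2*F)/(-10 + F) = 2*F/(-10 + F))
x(b) = (4 + b)/(-4 + b) (x(b) = (b + 4)/(b - 4) = (4 + b)/(-4 + b))
(-58 + V(-4, -15))/(j(-2) + x(-19)) = (-58 - 4)/(2*(-2)/(-10 - 2) + (4 - 19)/(-4 - 19)) = -62/(2*(-2)/(-12) - 15/(-23)) = -62/(2*(-2)*(-1/12) - 1/23*(-15)) = -62/(⅓ + 15/23) = -62/68/69 = -62*69/68 = -2139/34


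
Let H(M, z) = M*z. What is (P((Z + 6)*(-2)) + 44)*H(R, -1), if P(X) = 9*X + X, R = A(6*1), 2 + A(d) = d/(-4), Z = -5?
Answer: 84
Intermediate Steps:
A(d) = -2 - d/4 (A(d) = -2 + d/(-4) = -2 + d*(-1/4) = -2 - d/4)
R = -7/2 (R = -2 - 3/2 = -7/2 ≈ -3.5000)
P(X) = 10*X
(P((Z + 6)*(-2)) + 44)*H(R, -1) = (10*((-5 + 6)*(-2)) + 44)*(-7/2*(-1)) = (10*(1*(-2)) + 44)*(7/2) = (10*(-2) + 44)*(7/2) = (-20 + 44)*(7/2) = 24*(7/2) = 84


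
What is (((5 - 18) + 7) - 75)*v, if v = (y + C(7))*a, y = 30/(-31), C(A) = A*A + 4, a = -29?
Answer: 3788937/31 ≈ 1.2222e+5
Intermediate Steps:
C(A) = 4 + A² (C(A) = A² + 4 = 4 + A²)
y = -30/31 (y = 30*(-1/31) = -30/31 ≈ -0.96774)
v = -46777/31 (v = (-30/31 + (4 + 7²))*(-29) = (-30/31 + (4 + 49))*(-29) = (-30/31 + 53)*(-29) = (1613/31)*(-29) = -46777/31 ≈ -1508.9)
(((5 - 18) + 7) - 75)*v = (((5 - 18) + 7) - 75)*(-46777/31) = ((-13 + 7) - 75)*(-46777/31) = (-6 - 75)*(-46777/31) = -81*(-46777/31) = 3788937/31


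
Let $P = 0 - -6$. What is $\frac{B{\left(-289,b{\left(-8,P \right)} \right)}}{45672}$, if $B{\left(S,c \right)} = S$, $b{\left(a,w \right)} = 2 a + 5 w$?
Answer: $- \frac{289}{45672} \approx -0.0063277$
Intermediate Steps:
$P = 6$ ($P = 0 + 6 = 6$)
$\frac{B{\left(-289,b{\left(-8,P \right)} \right)}}{45672} = - \frac{289}{45672}$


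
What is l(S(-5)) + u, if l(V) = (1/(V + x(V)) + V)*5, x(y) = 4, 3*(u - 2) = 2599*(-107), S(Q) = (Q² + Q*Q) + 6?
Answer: -1108987/12 ≈ -92416.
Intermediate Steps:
S(Q) = 6 + 2*Q² (S(Q) = (Q² + Q²) + 6 = 2*Q² + 6 = 6 + 2*Q²)
u = -278087/3 (u = 2 + (2599*(-107))/3 = 2 + (⅓)*(-278093) = 2 - 278093/3 = -278087/3 ≈ -92696.)
l(V) = 5*V + 5/(4 + V) (l(V) = (1/(V + 4) + V)*5 = (1/(4 + V) + V)*5 = (V + 1/(4 + V))*5 = 5*V + 5/(4 + V))
l(S(-5)) + u = 5*(1 + (6 + 2*(-5)²)² + 4*(6 + 2*(-5)²))/(4 + (6 + 2*(-5)²)) - 278087/3 = 5*(1 + (6 + 2*25)² + 4*(6 + 2*25))/(4 + (6 + 2*25)) - 278087/3 = 5*(1 + (6 + 50)² + 4*(6 + 50))/(4 + (6 + 50)) - 278087/3 = 5*(1 + 56² + 4*56)/(4 + 56) - 278087/3 = 5*(1 + 3136 + 224)/60 - 278087/3 = 5*(1/60)*3361 - 278087/3 = 3361/12 - 278087/3 = -1108987/12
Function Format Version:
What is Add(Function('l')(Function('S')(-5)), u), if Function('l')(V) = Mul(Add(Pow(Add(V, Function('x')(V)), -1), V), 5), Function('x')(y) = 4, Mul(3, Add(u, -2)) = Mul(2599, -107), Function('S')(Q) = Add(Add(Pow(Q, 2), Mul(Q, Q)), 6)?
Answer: Rational(-1108987, 12) ≈ -92416.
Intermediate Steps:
Function('S')(Q) = Add(6, Mul(2, Pow(Q, 2))) (Function('S')(Q) = Add(Add(Pow(Q, 2), Pow(Q, 2)), 6) = Add(Mul(2, Pow(Q, 2)), 6) = Add(6, Mul(2, Pow(Q, 2))))
u = Rational(-278087, 3) (u = Add(2, Mul(Rational(1, 3), Mul(2599, -107))) = Add(2, Mul(Rational(1, 3), -278093)) = Add(2, Rational(-278093, 3)) = Rational(-278087, 3) ≈ -92696.)
Function('l')(V) = Add(Mul(5, V), Mul(5, Pow(Add(4, V), -1))) (Function('l')(V) = Mul(Add(Pow(Add(V, 4), -1), V), 5) = Mul(Add(Pow(Add(4, V), -1), V), 5) = Mul(Add(V, Pow(Add(4, V), -1)), 5) = Add(Mul(5, V), Mul(5, Pow(Add(4, V), -1))))
Add(Function('l')(Function('S')(-5)), u) = Add(Mul(5, Pow(Add(4, Add(6, Mul(2, Pow(-5, 2)))), -1), Add(1, Pow(Add(6, Mul(2, Pow(-5, 2))), 2), Mul(4, Add(6, Mul(2, Pow(-5, 2)))))), Rational(-278087, 3)) = Add(Mul(5, Pow(Add(4, Add(6, Mul(2, 25))), -1), Add(1, Pow(Add(6, Mul(2, 25)), 2), Mul(4, Add(6, Mul(2, 25))))), Rational(-278087, 3)) = Add(Mul(5, Pow(Add(4, Add(6, 50)), -1), Add(1, Pow(Add(6, 50), 2), Mul(4, Add(6, 50)))), Rational(-278087, 3)) = Add(Mul(5, Pow(Add(4, 56), -1), Add(1, Pow(56, 2), Mul(4, 56))), Rational(-278087, 3)) = Add(Mul(5, Pow(60, -1), Add(1, 3136, 224)), Rational(-278087, 3)) = Add(Mul(5, Rational(1, 60), 3361), Rational(-278087, 3)) = Add(Rational(3361, 12), Rational(-278087, 3)) = Rational(-1108987, 12)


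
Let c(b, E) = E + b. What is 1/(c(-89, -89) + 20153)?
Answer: 1/19975 ≈ 5.0063e-5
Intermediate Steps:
1/(c(-89, -89) + 20153) = 1/((-89 - 89) + 20153) = 1/(-178 + 20153) = 1/19975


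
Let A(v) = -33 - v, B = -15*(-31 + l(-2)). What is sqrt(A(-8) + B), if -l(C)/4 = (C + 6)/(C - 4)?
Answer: 20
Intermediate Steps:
l(C) = -4*(6 + C)/(-4 + C) (l(C) = -4*(C + 6)/(C - 4) = -4*(6 + C)/(-4 + C))
B = 425 (B = -15*(-31 + 4*(-6 - 1*(-2))/(-4 - 2)) = -15*(-31 + 4*(-6 + 2)/(-6)) = -15*(-31 + 4*(-1/6)*(-4)) = -15*(-31 + 8/3) = -15*(-85/3) = 425)
sqrt(A(-8) + B) = sqrt((-33 - 1*(-8)) + 425) = sqrt((-33 + 8) + 425) = sqrt(-25 + 425) = sqrt(400) = 20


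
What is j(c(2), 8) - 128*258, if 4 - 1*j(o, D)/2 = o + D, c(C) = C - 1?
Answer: -33034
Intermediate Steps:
c(C) = -1 + C
j(o, D) = 8 - 2*D - 2*o (j(o, D) = 8 - 2*(o + D) = 8 - 2*(D + o) = 8 + (-2*D - 2*o) = 8 - 2*D - 2*o)
j(c(2), 8) - 128*258 = (8 - 2*8 - 2*(-1 + 2)) - 128*258 = (8 - 16 - 2*1) - 33024 = (8 - 16 - 2) - 33024 = -10 - 33024 = -33034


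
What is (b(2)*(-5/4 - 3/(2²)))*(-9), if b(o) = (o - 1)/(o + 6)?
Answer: 9/4 ≈ 2.2500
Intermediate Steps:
b(o) = (-1 + o)/(6 + o)
(b(2)*(-5/4 - 3/(2²)))*(-9) = (((-1 + 2)/(6 + 2))*(-5/4 - 3/(2²)))*(-9) = ((1/8)*(-5*¼ - 3/4))*(-9) = (((⅛)*1)*(-5/4 - 3*¼))*(-9) = ((-5/4 - ¾)/8)*(-9) = ((⅛)*(-2))*(-9) = -¼*(-9) = 9/4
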